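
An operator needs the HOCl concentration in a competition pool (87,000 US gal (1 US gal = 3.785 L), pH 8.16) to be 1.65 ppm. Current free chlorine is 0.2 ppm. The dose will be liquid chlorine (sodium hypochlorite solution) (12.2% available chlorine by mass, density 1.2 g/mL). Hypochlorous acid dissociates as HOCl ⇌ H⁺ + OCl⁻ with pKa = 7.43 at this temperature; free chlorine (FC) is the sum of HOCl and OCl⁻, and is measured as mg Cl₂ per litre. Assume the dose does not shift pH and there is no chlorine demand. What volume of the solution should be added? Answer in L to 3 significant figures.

Volume: 87,000 US gal × 3.785 L/gal = 329,295 L.
[OCl⁻]/[HOCl] = 10^(pH − pKa) = 10^(8.16 − 7.43) = 5.37; fraction as HOCl = 1/(1 + 5.37) = 0.157.
Free chlorine required for 1.65 ppm HOCl: 1.65 / 0.157 = 10.51 ppm.
FC to add: 10.51 − 0.2 = 10.31 mg/L as Cl₂.
Cl₂ equivalent: 10.31 mg/L × 329,295 L = 3395 g.
Product at 12.2% available Cl: 3395 / 0.122 = 27,830 g.
Volume: 27,830 g ÷ 1.2 g/mL = 23,190 mL.

23.2 L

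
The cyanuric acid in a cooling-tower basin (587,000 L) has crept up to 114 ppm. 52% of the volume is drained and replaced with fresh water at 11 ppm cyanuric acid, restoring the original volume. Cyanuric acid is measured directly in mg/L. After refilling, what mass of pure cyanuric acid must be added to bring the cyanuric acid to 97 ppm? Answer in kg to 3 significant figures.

After draining 52% and refilling: 114 × 0.48 + 11 × 0.52 = 60.44 ppm.
Deficit to target: 97 − 60.44 = 36.56 mg/L.
Mass: 36.56 mg/L × 587,000 L = 21,460 g cyanuric acid.

21.5 kg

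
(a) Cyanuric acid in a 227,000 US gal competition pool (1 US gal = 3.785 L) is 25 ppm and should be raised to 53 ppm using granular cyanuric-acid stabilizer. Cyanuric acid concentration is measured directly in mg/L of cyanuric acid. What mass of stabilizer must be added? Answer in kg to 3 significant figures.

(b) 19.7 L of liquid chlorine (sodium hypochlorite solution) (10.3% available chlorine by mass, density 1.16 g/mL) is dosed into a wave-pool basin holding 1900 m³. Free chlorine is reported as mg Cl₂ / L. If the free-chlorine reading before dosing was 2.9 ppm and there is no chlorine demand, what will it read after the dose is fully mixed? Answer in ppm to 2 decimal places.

(a) 24.1 kg; (b) 4.14 ppm

(a) Volume: 227,000 US gal × 3.785 L/gal = 859,195 L.
(a) CYA to add: (53 − 25) = 28 mg/L × 859,195 L = 24,060 g cyanuric acid.

(b) Volume: 1900 m³ = 1,900,000 L.
(b) Mass of solution: 19.7 L × 1000 mL/L × 1.16 g/mL = 22,850 g.
(b) Available chlorine delivered: 22,850 g × 0.103 = 2354 g as Cl₂.
(b) Concentration rise: 2354 g / 1,900,000 L = 1.239 mg/L = 1.24 ppm.
(b) Final FC: 2.9 + 1.24 = 4.14 ppm.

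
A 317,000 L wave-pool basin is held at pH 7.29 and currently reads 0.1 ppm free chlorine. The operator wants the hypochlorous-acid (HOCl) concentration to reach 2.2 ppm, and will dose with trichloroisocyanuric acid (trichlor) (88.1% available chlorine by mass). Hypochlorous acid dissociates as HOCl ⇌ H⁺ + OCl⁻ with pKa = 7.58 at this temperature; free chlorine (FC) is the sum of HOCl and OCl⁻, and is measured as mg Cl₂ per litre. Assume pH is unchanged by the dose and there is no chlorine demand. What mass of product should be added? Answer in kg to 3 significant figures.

[OCl⁻]/[HOCl] = 10^(pH − pKa) = 10^(7.29 − 7.58) = 0.5129; fraction as HOCl = 1/(1 + 0.5129) = 0.661.
Free chlorine required for 2.2 ppm HOCl: 2.2 / 0.661 = 3.328 ppm.
FC to add: 3.328 − 0.1 = 3.228 mg/L as Cl₂.
Cl₂ equivalent: 3.228 mg/L × 317,000 L = 1023 g.
Product at 88.1% available Cl: 1023 / 0.881 = 1162 g.

1.16 kg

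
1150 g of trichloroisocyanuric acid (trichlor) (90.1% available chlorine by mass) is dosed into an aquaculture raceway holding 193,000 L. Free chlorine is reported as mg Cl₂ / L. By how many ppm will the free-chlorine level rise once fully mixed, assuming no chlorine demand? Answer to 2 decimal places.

5.37 ppm

Available chlorine delivered: 1150 g × 0.901 = 1036 g as Cl₂.
Concentration rise: 1036 g / 193,000 L = 5.369 mg/L = 5.37 ppm.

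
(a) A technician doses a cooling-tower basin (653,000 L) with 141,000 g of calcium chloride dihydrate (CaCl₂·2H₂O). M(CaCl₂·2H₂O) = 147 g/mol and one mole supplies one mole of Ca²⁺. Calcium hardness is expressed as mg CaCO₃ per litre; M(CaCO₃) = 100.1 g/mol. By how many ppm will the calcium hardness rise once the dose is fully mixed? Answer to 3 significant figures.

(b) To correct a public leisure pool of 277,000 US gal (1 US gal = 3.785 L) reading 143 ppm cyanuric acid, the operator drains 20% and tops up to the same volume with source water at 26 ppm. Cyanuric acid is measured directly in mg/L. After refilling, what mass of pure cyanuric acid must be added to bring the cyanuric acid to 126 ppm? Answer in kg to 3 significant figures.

(a) Moles of Ca²⁺: 141,000 g ÷ 147 g/mol = 959.2 mol.
(a) As CaCO₃: 959.2 mol × 100.1 g/mol = 96,010 g.
(a) Rise: 96,010 g / 653,000 L × 1000 = 147 mg/L.

(b) Volume: 277,000 US gal × 3.785 L/gal = 1,048,445 L.
(b) After draining 20% and refilling: 143 × 0.80 + 26 × 0.20 = 119.6 ppm.
(b) Deficit to target: 126 − 119.6 = 6.4 mg/L.
(b) Mass: 6.4 mg/L × 1,048,445 L = 6710 g cyanuric acid.

(a) 147 ppm; (b) 6.71 kg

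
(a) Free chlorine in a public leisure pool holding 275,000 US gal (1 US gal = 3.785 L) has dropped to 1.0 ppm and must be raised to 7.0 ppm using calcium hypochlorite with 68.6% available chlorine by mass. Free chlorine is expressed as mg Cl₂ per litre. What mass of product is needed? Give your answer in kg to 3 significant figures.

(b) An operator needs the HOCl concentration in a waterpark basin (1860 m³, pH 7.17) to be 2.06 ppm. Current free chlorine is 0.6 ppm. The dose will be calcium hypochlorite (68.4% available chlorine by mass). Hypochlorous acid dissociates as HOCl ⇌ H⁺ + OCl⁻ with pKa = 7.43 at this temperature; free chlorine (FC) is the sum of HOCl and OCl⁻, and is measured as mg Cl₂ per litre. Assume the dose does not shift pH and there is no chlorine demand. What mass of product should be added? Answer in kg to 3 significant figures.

(a) Volume: 275,000 US gal × 3.785 L/gal = 1,040,875 L.
(a) Chlorine deficit: 7.0 − 1.0 = 6 ppm = 6 mg/L as Cl₂.
(a) Cl₂ equivalent needed: 6 mg/L × 1,040,875 L = 6,245,000 mg = 6245 g.
(a) Product at 68.6% available chlorine: 6245 / 0.686 = 9104 g.

(b) Volume: 1860 m³ = 1,860,000 L.
(b) [OCl⁻]/[HOCl] = 10^(pH − pKa) = 10^(7.17 − 7.43) = 0.5495; fraction as HOCl = 1/(1 + 0.5495) = 0.6454.
(b) Free chlorine required for 2.06 ppm HOCl: 2.06 / 0.6454 = 3.192 ppm.
(b) FC to add: 3.192 − 0.6 = 2.592 mg/L as Cl₂.
(b) Cl₂ equivalent: 2.592 mg/L × 1,860,000 L = 4821 g.
(b) Product at 68.4% available Cl: 4821 / 0.684 = 7049 g.

(a) 9.10 kg; (b) 7.05 kg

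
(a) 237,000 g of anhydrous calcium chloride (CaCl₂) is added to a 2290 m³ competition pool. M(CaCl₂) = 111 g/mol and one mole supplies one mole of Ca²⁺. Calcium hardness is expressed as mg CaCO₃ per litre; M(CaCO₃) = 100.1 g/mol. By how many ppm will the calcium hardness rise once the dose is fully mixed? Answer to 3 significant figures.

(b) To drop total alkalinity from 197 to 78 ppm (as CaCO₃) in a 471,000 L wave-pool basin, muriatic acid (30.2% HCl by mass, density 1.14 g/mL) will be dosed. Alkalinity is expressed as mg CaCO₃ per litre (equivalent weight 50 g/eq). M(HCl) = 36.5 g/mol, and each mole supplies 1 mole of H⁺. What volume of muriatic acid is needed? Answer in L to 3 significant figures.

(a) Volume: 2290 m³ = 2,290,000 L.
(a) Moles of Ca²⁺: 237,000 g ÷ 111 g/mol = 2135 mol.
(a) As CaCO₃: 2135 mol × 100.1 g/mol = 213,700 g.
(a) Rise: 213,700 g / 2,290,000 L × 1000 = 93.33 mg/L.

(b) Alkalinity to neutralize: (197 − 78) = 119 mg/L as CaCO₃ × 471,000 L = 56,050 g as CaCO₃.
(b) Equivalents of H⁺ required: 56,050 ÷ 50 g/eq = 1121 eq = 1121 mol HCl.
(b) Mass of HCl: 1121 × 36.5 = 40,920 g.
(b) Mass of 30.2% solution: 40,920 / 0.302 = 135,500 g.
(b) Volume: 135,500 g ÷ 1.14 g/mL = 118,800 mL.

(a) 93.3 ppm; (b) 119 L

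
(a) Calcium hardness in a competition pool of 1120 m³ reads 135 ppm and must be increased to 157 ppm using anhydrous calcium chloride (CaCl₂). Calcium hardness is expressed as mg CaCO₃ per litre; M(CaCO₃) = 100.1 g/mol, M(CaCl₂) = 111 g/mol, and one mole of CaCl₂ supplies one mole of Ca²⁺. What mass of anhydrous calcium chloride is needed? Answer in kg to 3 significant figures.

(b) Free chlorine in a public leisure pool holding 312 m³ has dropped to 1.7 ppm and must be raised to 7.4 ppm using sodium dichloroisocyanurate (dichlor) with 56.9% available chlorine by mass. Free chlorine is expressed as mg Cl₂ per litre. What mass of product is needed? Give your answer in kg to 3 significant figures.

(a) 27.3 kg; (b) 3.13 kg

(a) Volume: 1120 m³ = 1,120,000 L.
(a) Hardness to add: (157 − 135) = 22 mg/L as CaCO₃ × 1,120,000 L = 24,640 g as CaCO₃.
(a) Moles of Ca²⁺ (1 mol Ca²⁺ ≡ 1 mol CaCO₃): 24,640 / 100.1 g/mol = 246.2 mol.
(a) Mass of CaCl₂: 246.2 × 111 = 27,320 g.

(b) Volume: 312 m³ = 312,000 L.
(b) Chlorine deficit: 7.4 − 1.7 = 5.7 ppm = 5.7 mg/L as Cl₂.
(b) Cl₂ equivalent needed: 5.7 mg/L × 312,000 L = 1,778,000 mg = 1778 g.
(b) Product at 56.9% available chlorine: 1778 / 0.569 = 3125 g.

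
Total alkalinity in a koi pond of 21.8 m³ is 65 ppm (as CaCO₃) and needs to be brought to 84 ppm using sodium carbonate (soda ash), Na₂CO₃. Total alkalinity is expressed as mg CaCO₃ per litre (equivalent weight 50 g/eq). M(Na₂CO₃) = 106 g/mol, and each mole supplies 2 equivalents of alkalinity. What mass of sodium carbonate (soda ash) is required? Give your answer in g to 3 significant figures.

439 g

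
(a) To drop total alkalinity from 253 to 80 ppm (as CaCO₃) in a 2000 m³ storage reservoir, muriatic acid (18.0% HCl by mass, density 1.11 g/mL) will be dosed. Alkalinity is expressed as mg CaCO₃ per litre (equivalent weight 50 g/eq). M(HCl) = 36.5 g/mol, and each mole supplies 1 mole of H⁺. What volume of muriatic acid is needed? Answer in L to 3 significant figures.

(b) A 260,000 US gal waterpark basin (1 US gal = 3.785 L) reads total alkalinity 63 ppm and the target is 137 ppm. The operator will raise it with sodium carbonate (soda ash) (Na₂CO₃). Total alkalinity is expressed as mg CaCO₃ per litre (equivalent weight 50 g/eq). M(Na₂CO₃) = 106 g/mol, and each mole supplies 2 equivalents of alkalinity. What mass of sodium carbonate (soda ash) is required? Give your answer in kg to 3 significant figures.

(a) 1,260 L; (b) 77.2 kg

(a) Volume: 2000 m³ = 2,000,000 L.
(a) Alkalinity to neutralize: (253 − 80) = 173 mg/L as CaCO₃ × 2,000,000 L = 346,000 g as CaCO₃.
(a) Equivalents of H⁺ required: 346,000 ÷ 50 g/eq = 6920 eq = 6920 mol HCl.
(a) Mass of HCl: 6920 × 36.5 = 252,600 g.
(a) Mass of 18.0% solution: 252,600 / 0.18 = 1,403,000 g.
(a) Volume: 1,403,000 g ÷ 1.11 g/mL = 1,264,000 mL.

(b) Volume: 260,000 US gal × 3.785 L/gal = 984,100 L.
(b) Alkalinity to add: (137 − 63) = 74 mg/L as CaCO₃ × 984,100 L = 72,820 g as CaCO₃.
(b) Equivalents: 72,820 g ÷ 50 g/eq = 1456 eq.
(b) Each mole of Na₂CO₃ supplies 2 eq, so 1456 / 2 = 728.2 mol.
(b) Mass: 728.2 mol × 106 g/mol = 77,190 g.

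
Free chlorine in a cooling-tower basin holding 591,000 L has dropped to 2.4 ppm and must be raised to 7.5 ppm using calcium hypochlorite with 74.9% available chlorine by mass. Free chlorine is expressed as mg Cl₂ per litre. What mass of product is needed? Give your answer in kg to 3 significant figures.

Chlorine deficit: 7.5 − 2.4 = 5.1 ppm = 5.1 mg/L as Cl₂.
Cl₂ equivalent needed: 5.1 mg/L × 591,000 L = 3,014,000 mg = 3014 g.
Product at 74.9% available chlorine: 3014 / 0.749 = 4024 g.

4.02 kg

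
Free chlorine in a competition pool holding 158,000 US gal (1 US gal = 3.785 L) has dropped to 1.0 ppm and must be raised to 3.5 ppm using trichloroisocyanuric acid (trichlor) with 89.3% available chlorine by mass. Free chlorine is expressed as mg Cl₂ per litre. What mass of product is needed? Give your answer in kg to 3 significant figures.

Volume: 158,000 US gal × 3.785 L/gal = 598,030 L.
Chlorine deficit: 3.5 − 1.0 = 2.5 ppm = 2.5 mg/L as Cl₂.
Cl₂ equivalent needed: 2.5 mg/L × 598,030 L = 1,495,000 mg = 1495 g.
Product at 89.3% available chlorine: 1495 / 0.893 = 1674 g.

1.67 kg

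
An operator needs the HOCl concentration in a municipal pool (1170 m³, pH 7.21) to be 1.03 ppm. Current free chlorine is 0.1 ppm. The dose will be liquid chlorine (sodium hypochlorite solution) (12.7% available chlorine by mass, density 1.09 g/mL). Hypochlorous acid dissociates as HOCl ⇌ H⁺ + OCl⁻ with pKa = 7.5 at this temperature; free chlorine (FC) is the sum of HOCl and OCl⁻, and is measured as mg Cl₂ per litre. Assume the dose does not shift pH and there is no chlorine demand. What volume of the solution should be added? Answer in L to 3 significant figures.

Volume: 1170 m³ = 1,170,000 L.
[OCl⁻]/[HOCl] = 10^(pH − pKa) = 10^(7.21 − 7.5) = 0.5129; fraction as HOCl = 1/(1 + 0.5129) = 0.661.
Free chlorine required for 1.03 ppm HOCl: 1.03 / 0.661 = 1.558 ppm.
FC to add: 1.558 − 0.1 = 1.458 mg/L as Cl₂.
Cl₂ equivalent: 1.458 mg/L × 1,170,000 L = 1706 g.
Product at 12.7% available Cl: 1706 / 0.127 = 13,430 g.
Volume: 13,430 g ÷ 1.09 g/mL = 12,320 mL.

12.3 L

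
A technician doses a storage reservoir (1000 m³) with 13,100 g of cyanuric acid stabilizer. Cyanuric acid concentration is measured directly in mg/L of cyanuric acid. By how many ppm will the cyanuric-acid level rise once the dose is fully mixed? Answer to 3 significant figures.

13.1 ppm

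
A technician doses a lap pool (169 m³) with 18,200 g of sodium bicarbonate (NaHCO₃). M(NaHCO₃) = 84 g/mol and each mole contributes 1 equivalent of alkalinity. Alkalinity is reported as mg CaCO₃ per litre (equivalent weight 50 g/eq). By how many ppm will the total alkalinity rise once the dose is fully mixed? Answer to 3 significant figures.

Volume: 169 m³ = 169,000 L.
Moles of NaHCO₃: 18,200 g ÷ 84 g/mol = 216.7 mol → 216.7 eq of alkalinity.
As CaCO₃: 216.7 eq × 50 g/eq = 10,830 g.
Rise: 10,830 g / 169,000 L × 1000 = 64.1 mg/L.

64.1 ppm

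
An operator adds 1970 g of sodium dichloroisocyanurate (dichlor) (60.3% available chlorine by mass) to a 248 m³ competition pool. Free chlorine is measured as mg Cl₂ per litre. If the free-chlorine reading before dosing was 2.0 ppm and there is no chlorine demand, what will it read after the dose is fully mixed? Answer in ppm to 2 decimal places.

6.79 ppm

Volume: 248 m³ = 248,000 L.
Available chlorine delivered: 1970 g × 0.603 = 1188 g as Cl₂.
Concentration rise: 1188 g / 248,000 L = 4.79 mg/L = 4.79 ppm.
Final FC: 2.0 + 4.79 = 6.79 ppm.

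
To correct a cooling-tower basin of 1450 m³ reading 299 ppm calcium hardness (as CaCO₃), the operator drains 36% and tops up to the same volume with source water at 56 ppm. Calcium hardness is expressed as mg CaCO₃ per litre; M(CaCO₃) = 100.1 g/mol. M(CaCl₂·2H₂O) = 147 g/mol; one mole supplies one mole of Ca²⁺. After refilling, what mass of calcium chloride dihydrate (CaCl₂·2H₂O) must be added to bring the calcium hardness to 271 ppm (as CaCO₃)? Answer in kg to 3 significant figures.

127 kg

Volume: 1450 m³ = 1,450,000 L.
After draining 36% and refilling: 299 × 0.64 + 56 × 0.36 = 211.52 ppm.
Deficit to target: 271 − 211.52 = 59.48 mg/L.
As CaCO₃: 59.48 mg/L × 1,450,000 L = 86,250 g; ÷ 100.1 = 861.6 mol Ca²⁺.
Mass: 861.6 × 147 = 126,700 g.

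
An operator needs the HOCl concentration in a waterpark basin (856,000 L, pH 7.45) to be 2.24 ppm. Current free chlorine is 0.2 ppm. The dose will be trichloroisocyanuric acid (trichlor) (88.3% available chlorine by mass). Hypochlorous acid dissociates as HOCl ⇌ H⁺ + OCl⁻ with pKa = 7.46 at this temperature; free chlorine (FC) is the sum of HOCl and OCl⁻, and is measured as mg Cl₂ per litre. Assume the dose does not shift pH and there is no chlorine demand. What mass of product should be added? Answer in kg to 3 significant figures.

[OCl⁻]/[HOCl] = 10^(pH − pKa) = 10^(7.45 − 7.46) = 0.9772; fraction as HOCl = 1/(1 + 0.9772) = 0.5058.
Free chlorine required for 2.24 ppm HOCl: 2.24 / 0.5058 = 4.429 ppm.
FC to add: 4.429 − 0.2 = 4.229 mg/L as Cl₂.
Cl₂ equivalent: 4.229 mg/L × 856,000 L = 3620 g.
Product at 88.3% available Cl: 3620 / 0.883 = 4100 g.

4.10 kg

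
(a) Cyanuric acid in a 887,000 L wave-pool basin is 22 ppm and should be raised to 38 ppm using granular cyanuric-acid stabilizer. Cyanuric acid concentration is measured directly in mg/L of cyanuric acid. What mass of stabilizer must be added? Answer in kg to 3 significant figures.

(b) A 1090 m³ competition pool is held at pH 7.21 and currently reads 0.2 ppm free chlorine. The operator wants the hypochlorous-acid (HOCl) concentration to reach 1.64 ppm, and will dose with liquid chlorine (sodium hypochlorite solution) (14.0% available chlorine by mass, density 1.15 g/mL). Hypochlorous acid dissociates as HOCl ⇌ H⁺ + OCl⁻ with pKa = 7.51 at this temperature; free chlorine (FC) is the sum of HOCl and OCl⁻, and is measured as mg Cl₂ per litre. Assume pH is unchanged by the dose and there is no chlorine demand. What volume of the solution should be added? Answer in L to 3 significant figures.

(a) CYA to add: (38 − 22) = 16 mg/L × 887,000 L = 14,190 g cyanuric acid.

(b) Volume: 1090 m³ = 1,090,000 L.
(b) [OCl⁻]/[HOCl] = 10^(pH − pKa) = 10^(7.21 − 7.51) = 0.5012; fraction as HOCl = 1/(1 + 0.5012) = 0.6661.
(b) Free chlorine required for 1.64 ppm HOCl: 1.64 / 0.6661 = 2.462 ppm.
(b) FC to add: 2.462 − 0.2 = 2.262 mg/L as Cl₂.
(b) Cl₂ equivalent: 2.262 mg/L × 1,090,000 L = 2466 g.
(b) Product at 14.0% available Cl: 2466 / 0.14 = 17,610 g.
(b) Volume: 17,610 g ÷ 1.15 g/mL = 15,310 mL.

(a) 14.2 kg; (b) 15.3 L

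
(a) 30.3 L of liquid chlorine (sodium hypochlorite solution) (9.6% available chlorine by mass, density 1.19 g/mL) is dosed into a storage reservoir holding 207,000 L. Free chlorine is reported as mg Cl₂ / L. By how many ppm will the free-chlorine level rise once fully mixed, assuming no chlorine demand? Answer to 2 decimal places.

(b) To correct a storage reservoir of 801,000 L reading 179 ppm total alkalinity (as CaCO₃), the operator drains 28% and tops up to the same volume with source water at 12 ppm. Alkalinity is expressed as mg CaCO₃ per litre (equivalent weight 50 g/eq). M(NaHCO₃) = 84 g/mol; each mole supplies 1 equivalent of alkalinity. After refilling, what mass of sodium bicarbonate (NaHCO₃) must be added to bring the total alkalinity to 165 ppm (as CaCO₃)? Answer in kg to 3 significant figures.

(a) 16.72 ppm; (b) 44.1 kg

(a) Mass of solution: 30.3 L × 1000 mL/L × 1.19 g/mL = 36,060 g.
(a) Available chlorine delivered: 36,060 g × 0.096 = 3461 g as Cl₂.
(a) Concentration rise: 3461 g / 207,000 L = 16.72 mg/L = 16.72 ppm.

(b) After draining 28% and refilling: 179 × 0.72 + 12 × 0.28 = 132.24 ppm.
(b) Deficit to target: 165 − 132.24 = 32.76 mg/L.
(b) As CaCO₃: 32.76 mg/L × 801,000 L = 26,240 g; ÷ 50 g/eq ÷ 1 = 524.8 mol NaHCO₃.
(b) Mass: 524.8 × 84 = 44,080 g.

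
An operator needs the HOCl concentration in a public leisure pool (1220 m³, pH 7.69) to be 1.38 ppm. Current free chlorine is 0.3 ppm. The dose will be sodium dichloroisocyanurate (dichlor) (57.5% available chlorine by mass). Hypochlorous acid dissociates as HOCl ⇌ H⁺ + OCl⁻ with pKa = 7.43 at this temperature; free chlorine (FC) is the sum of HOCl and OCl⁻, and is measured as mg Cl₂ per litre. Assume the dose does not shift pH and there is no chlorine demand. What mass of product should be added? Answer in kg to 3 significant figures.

7.62 kg

Volume: 1220 m³ = 1,220,000 L.
[OCl⁻]/[HOCl] = 10^(pH − pKa) = 10^(7.69 − 7.43) = 1.82; fraction as HOCl = 1/(1 + 1.82) = 0.3546.
Free chlorine required for 1.38 ppm HOCl: 1.38 / 0.3546 = 3.891 ppm.
FC to add: 3.891 − 0.3 = 3.591 mg/L as Cl₂.
Cl₂ equivalent: 3.591 mg/L × 1,220,000 L = 4381 g.
Product at 57.5% available Cl: 4381 / 0.575 = 7620 g.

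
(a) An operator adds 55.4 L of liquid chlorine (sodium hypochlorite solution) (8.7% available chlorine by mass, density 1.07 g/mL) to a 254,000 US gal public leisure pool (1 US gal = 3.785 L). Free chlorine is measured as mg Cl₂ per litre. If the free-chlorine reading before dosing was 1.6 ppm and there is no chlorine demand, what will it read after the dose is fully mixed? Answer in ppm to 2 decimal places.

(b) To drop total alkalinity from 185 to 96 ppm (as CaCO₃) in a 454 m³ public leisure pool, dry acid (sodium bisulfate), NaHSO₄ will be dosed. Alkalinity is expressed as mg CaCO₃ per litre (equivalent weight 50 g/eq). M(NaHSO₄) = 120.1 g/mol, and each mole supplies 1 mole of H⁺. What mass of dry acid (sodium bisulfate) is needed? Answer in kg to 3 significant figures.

(a) Volume: 254,000 US gal × 3.785 L/gal = 961,390 L.
(a) Mass of solution: 55.4 L × 1000 mL/L × 1.07 g/mL = 59,280 g.
(a) Available chlorine delivered: 59,280 g × 0.087 = 5157 g as Cl₂.
(a) Concentration rise: 5157 g / 961,390 L = 5.364 mg/L = 5.36 ppm.
(a) Final FC: 1.6 + 5.36 = 6.96 ppm.

(b) Volume: 454 m³ = 454,000 L.
(b) Alkalinity to neutralize: (185 − 96) = 89 mg/L as CaCO₃ × 454,000 L = 40,410 g as CaCO₃.
(b) Equivalents of H⁺ required: 40,410 ÷ 50 g/eq = 808.1 eq = 808.1 mol NaHSO₄.
(b) Mass of NaHSO₄: 808.1 × 120.1 = 97,060 g.

(a) 6.96 ppm; (b) 97.1 kg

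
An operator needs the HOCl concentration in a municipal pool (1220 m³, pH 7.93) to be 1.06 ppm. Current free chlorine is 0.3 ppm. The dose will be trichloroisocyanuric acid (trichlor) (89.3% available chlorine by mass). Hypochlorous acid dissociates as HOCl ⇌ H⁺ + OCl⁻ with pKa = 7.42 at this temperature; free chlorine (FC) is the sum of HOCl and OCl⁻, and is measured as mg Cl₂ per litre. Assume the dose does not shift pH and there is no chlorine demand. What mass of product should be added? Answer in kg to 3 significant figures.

5.72 kg

Volume: 1220 m³ = 1,220,000 L.
[OCl⁻]/[HOCl] = 10^(pH − pKa) = 10^(7.93 − 7.42) = 3.236; fraction as HOCl = 1/(1 + 3.236) = 0.2361.
Free chlorine required for 1.06 ppm HOCl: 1.06 / 0.2361 = 4.49 ppm.
FC to add: 4.49 − 0.3 = 4.19 mg/L as Cl₂.
Cl₂ equivalent: 4.19 mg/L × 1,220,000 L = 5112 g.
Product at 89.3% available Cl: 5112 / 0.893 = 5724 g.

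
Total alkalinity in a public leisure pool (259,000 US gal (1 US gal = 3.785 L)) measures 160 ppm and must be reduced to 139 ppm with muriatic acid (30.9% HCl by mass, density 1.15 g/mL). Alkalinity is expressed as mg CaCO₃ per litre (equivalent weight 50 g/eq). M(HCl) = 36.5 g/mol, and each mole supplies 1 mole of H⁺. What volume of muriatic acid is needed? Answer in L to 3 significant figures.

42.3 L

Volume: 259,000 US gal × 3.785 L/gal = 980,315 L.
Alkalinity to neutralize: (160 − 139) = 21 mg/L as CaCO₃ × 980,315 L = 20,590 g as CaCO₃.
Equivalents of H⁺ required: 20,590 ÷ 50 g/eq = 411.7 eq = 411.7 mol HCl.
Mass of HCl: 411.7 × 36.5 = 15,030 g.
Mass of 30.9% solution: 15,030 / 0.309 = 48,640 g.
Volume: 48,640 g ÷ 1.15 g/mL = 42,290 mL.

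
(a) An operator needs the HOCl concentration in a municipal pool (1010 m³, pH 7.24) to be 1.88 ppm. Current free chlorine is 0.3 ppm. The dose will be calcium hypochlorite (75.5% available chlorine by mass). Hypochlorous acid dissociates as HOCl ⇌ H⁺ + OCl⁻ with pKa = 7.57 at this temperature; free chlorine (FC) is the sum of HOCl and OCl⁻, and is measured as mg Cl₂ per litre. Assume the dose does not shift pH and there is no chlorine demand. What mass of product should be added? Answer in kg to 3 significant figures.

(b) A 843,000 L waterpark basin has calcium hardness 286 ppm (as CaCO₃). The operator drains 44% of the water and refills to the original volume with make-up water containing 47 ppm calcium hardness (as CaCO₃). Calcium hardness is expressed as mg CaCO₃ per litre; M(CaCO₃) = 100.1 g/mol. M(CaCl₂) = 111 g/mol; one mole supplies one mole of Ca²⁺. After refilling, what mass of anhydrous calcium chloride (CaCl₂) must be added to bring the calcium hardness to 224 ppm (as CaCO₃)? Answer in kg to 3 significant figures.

(a) Volume: 1010 m³ = 1,010,000 L.
(a) [OCl⁻]/[HOCl] = 10^(pH − pKa) = 10^(7.24 − 7.57) = 0.4677; fraction as HOCl = 1/(1 + 0.4677) = 0.6813.
(a) Free chlorine required for 1.88 ppm HOCl: 1.88 / 0.6813 = 2.759 ppm.
(a) FC to add: 2.759 − 0.3 = 2.459 mg/L as Cl₂.
(a) Cl₂ equivalent: 2.459 mg/L × 1,010,000 L = 2484 g.
(a) Product at 75.5% available Cl: 2484 / 0.755 = 3290 g.

(b) After draining 44% and refilling: 286 × 0.56 + 47 × 0.44 = 180.84 ppm.
(b) Deficit to target: 224 − 180.84 = 43.16 mg/L.
(b) As CaCO₃: 43.16 mg/L × 843,000 L = 36,380 g; ÷ 100.1 = 363.5 mol Ca²⁺.
(b) Mass: 363.5 × 111 = 40,350 g.

(a) 3.29 kg; (b) 40.3 kg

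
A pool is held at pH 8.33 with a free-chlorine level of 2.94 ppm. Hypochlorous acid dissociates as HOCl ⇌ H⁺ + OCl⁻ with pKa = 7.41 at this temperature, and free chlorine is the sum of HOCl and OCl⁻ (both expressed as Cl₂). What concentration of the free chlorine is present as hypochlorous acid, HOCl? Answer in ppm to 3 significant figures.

[OCl⁻]/[HOCl] = 10^(pH − pKa) = 10^(8.33 − 7.41) = 10^0.92 = 8.318.
Fraction as HOCl = 1 / (1 + 8.318) = 0.1073.
HOCl = 0.1073 × 2.94 ppm = 0.3155 ppm.

0.316 ppm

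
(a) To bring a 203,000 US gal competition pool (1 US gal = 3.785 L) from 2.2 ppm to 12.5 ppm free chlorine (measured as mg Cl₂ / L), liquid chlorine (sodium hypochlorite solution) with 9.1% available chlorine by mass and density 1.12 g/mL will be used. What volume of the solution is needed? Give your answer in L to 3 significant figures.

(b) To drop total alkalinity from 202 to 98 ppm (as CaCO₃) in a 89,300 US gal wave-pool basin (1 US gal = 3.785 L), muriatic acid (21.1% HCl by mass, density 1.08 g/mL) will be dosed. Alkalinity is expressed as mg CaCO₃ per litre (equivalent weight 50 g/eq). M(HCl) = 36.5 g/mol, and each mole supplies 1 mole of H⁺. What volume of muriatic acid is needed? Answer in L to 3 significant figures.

(a) 77.6 L; (b) 113 L

(a) Volume: 203,000 US gal × 3.785 L/gal = 768,355 L.
(a) Chlorine deficit: 12.5 − 2.2 = 10.3 ppm = 10.3 mg/L as Cl₂.
(a) Cl₂ equivalent needed: 10.3 mg/L × 768,355 L = 7,914,000 mg = 7914 g.
(a) Product at 9.1% available chlorine: 7914 / 0.091 = 86,970 g.
(a) Volume at density 1.12 g/mL: 86,970 g ÷ 1.12 g/mL = 77,650 mL.

(b) Volume: 89,300 US gal × 3.785 L/gal = 338,000 L.
(b) Alkalinity to neutralize: (202 − 98) = 104 mg/L as CaCO₃ × 338,000 L = 35,150 g as CaCO₃.
(b) Equivalents of H⁺ required: 35,150 ÷ 50 g/eq = 703 eq = 703 mol HCl.
(b) Mass of HCl: 703 × 36.5 = 25,660 g.
(b) Mass of 21.1% solution: 25,660 / 0.211 = 121,600 g.
(b) Volume: 121,600 g ÷ 1.08 g/mL = 112,600 mL.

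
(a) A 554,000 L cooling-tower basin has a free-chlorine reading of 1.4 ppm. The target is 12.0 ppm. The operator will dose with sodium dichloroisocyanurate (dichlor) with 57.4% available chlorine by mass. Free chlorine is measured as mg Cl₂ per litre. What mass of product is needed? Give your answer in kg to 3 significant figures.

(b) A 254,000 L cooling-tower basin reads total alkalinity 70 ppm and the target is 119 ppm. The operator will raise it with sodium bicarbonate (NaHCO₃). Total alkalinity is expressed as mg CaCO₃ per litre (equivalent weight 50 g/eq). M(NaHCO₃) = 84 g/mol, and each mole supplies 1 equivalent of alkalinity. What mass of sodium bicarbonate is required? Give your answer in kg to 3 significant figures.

(a) Chlorine deficit: 12.0 − 1.4 = 10.6 ppm = 10.6 mg/L as Cl₂.
(a) Cl₂ equivalent needed: 10.6 mg/L × 554,000 L = 5,872,000 mg = 5872 g.
(a) Product at 57.4% available chlorine: 5872 / 0.574 = 10,230 g.

(b) Alkalinity to add: (119 − 70) = 49 mg/L as CaCO₃ × 254,000 L = 12,450 g as CaCO₃.
(b) Equivalents: 12,450 g ÷ 50 g/eq = 248.9 eq.
(b) NaHCO₃ supplies 1 eq per mole → 248.9 mol.
(b) Mass: 248.9 mol × 84 g/mol = 20,910 g.

(a) 10.2 kg; (b) 20.9 kg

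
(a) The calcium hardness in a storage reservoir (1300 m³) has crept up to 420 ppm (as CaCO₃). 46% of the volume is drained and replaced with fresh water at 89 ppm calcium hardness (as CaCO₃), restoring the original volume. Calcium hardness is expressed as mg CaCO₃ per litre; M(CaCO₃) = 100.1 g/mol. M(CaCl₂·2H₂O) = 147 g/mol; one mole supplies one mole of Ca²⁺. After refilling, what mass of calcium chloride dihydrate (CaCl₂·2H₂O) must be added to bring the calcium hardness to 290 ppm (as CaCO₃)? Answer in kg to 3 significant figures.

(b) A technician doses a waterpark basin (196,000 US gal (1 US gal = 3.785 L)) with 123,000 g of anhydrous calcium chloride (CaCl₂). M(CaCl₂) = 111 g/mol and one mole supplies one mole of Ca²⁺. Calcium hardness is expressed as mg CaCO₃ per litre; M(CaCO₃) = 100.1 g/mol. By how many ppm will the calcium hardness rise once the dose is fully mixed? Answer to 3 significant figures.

(a) Volume: 1300 m³ = 1,300,000 L.
(a) After draining 46% and refilling: 420 × 0.54 + 89 × 0.46 = 267.74 ppm.
(a) Deficit to target: 290 − 267.74 = 22.26 mg/L.
(a) As CaCO₃: 22.26 mg/L × 1,300,000 L = 28,940 g; ÷ 100.1 = 289.1 mol Ca²⁺.
(a) Mass: 289.1 × 147 = 42,500 g.

(b) Volume: 196,000 US gal × 3.785 L/gal = 741,860 L.
(b) Moles of Ca²⁺: 123,000 g ÷ 111 g/mol = 1108 mol.
(b) As CaCO₃: 1108 mol × 100.1 g/mol = 110,900 g.
(b) Rise: 110,900 g / 741,860 L × 1000 = 149.5 mg/L.

(a) 42.5 kg; (b) 150 ppm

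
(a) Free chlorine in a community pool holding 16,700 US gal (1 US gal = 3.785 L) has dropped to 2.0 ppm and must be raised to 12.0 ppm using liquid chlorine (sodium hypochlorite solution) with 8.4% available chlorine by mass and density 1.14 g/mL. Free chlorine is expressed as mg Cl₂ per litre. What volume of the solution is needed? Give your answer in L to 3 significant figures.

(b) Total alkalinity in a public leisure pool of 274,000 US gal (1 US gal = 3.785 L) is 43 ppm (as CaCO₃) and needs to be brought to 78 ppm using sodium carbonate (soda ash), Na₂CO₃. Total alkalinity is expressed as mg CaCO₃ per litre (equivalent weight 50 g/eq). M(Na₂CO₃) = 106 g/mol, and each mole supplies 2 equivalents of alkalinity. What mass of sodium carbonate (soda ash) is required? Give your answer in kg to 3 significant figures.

(a) Volume: 16,700 US gal × 3.785 L/gal = 63,210 L.
(a) Chlorine deficit: 12.0 − 2.0 = 10 ppm = 10 mg/L as Cl₂.
(a) Cl₂ equivalent needed: 10 mg/L × 63,210 L = 632,100 mg = 632.1 g.
(a) Product at 8.4% available chlorine: 632.1 / 0.084 = 7525 g.
(a) Volume at density 1.14 g/mL: 7525 g ÷ 1.14 g/mL = 6601 mL.

(b) Volume: 274,000 US gal × 3.785 L/gal = 1,037,090 L.
(b) Alkalinity to add: (78 − 43) = 35 mg/L as CaCO₃ × 1,037,090 L = 36,300 g as CaCO₃.
(b) Equivalents: 36,300 g ÷ 50 g/eq = 726 eq.
(b) Each mole of Na₂CO₃ supplies 2 eq, so 726 / 2 = 363 mol.
(b) Mass: 363 mol × 106 g/mol = 38,480 g.

(a) 6.60 L; (b) 38.5 kg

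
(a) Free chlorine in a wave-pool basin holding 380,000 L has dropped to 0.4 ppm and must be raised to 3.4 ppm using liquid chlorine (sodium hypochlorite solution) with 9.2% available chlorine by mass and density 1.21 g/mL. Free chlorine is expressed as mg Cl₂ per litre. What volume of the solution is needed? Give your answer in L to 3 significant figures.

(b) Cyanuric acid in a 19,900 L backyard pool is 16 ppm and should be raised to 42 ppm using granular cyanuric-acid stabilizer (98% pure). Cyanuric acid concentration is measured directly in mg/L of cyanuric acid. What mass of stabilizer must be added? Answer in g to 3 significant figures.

(a) Chlorine deficit: 3.4 − 0.4 = 3 ppm = 3 mg/L as Cl₂.
(a) Cl₂ equivalent needed: 3 mg/L × 380,000 L = 1,140,000 mg = 1140 g.
(a) Product at 9.2% available chlorine: 1140 / 0.092 = 12,390 g.
(a) Volume at density 1.21 g/mL: 12,390 g ÷ 1.21 g/mL = 10,240 mL.

(b) CYA to add: (42 − 16) = 26 mg/L × 19,900 L = 517.4 g cyanuric acid.
(b) At 98% purity: 517.4 / 0.98 = 528 g product.

(a) 10.2 L; (b) 528 g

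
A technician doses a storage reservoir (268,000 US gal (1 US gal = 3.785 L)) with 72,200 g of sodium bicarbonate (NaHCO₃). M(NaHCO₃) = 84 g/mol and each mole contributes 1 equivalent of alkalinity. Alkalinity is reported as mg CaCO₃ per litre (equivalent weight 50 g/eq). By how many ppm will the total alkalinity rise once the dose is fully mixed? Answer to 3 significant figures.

42.4 ppm

Volume: 268,000 US gal × 3.785 L/gal = 1,014,380 L.
Moles of NaHCO₃: 72,200 g ÷ 84 g/mol = 859.5 mol → 859.5 eq of alkalinity.
As CaCO₃: 859.5 eq × 50 g/eq = 42,980 g.
Rise: 42,980 g / 1,014,380 L × 1000 = 42.37 mg/L.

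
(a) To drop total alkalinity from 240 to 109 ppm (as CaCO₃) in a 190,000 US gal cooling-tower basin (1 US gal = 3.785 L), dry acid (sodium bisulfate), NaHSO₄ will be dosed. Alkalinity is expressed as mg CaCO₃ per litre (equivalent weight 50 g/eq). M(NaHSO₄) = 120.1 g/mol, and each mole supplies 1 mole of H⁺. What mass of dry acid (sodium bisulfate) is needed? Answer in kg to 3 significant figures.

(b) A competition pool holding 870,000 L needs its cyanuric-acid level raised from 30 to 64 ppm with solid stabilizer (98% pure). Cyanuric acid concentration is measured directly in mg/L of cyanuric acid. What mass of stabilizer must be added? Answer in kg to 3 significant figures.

(a) Volume: 190,000 US gal × 3.785 L/gal = 719,150 L.
(a) Alkalinity to neutralize: (240 − 109) = 131 mg/L as CaCO₃ × 719,150 L = 94,210 g as CaCO₃.
(a) Equivalents of H⁺ required: 94,210 ÷ 50 g/eq = 1884 eq = 1884 mol NaHSO₄.
(a) Mass of NaHSO₄: 1884 × 120.1 = 226,300 g.

(b) CYA to add: (64 − 30) = 34 mg/L × 870,000 L = 29,580 g cyanuric acid.
(b) At 98% purity: 29,580 / 0.98 = 30,180 g product.

(a) 226 kg; (b) 30.2 kg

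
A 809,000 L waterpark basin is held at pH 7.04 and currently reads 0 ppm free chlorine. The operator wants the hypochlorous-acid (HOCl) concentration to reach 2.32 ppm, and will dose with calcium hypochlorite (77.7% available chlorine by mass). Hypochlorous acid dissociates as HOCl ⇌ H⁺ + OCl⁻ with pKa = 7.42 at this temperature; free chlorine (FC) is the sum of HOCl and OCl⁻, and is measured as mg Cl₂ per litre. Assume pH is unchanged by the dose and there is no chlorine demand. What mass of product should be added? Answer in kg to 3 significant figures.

[OCl⁻]/[HOCl] = 10^(pH − pKa) = 10^(7.04 − 7.42) = 0.4169; fraction as HOCl = 1/(1 + 0.4169) = 0.7058.
Free chlorine required for 2.32 ppm HOCl: 2.32 / 0.7058 = 3.287 ppm.
FC to add: 3.287 − 0 = 3.287 mg/L as Cl₂.
Cl₂ equivalent: 3.287 mg/L × 809,000 L = 2659 g.
Product at 77.7% available Cl: 2659 / 0.777 = 3423 g.

3.42 kg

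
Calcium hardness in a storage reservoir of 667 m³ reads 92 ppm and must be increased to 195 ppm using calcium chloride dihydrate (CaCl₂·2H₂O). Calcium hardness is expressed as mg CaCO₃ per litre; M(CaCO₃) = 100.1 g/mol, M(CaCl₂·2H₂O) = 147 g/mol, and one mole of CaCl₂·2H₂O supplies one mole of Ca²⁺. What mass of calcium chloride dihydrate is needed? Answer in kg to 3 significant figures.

Volume: 667 m³ = 667,000 L.
Hardness to add: (195 − 92) = 103 mg/L as CaCO₃ × 667,000 L = 68,700 g as CaCO₃.
Moles of Ca²⁺ (1 mol Ca²⁺ ≡ 1 mol CaCO₃): 68,700 / 100.1 g/mol = 686.3 mol.
Mass of CaCl₂·2H₂O: 686.3 × 147 = 100,900 g.

101 kg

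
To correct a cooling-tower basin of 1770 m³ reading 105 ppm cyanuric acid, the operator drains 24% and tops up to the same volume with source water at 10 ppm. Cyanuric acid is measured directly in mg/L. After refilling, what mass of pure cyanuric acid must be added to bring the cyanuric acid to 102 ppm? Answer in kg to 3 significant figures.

35.0 kg

Volume: 1770 m³ = 1,770,000 L.
After draining 24% and refilling: 105 × 0.76 + 10 × 0.24 = 82.2 ppm.
Deficit to target: 102 − 82.2 = 19.8 mg/L.
Mass: 19.8 mg/L × 1,770,000 L = 35,050 g cyanuric acid.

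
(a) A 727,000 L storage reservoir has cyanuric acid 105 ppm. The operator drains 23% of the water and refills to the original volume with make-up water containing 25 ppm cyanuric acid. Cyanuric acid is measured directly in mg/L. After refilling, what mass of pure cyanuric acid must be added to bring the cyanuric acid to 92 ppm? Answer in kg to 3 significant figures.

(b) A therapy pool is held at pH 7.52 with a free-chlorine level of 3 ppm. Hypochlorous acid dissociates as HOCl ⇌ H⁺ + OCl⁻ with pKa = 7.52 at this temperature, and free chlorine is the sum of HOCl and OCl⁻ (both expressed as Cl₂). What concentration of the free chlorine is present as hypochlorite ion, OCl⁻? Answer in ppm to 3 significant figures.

(a) After draining 23% and refilling: 105 × 0.77 + 25 × 0.23 = 86.6 ppm.
(a) Deficit to target: 92 − 86.6 = 5.4 mg/L.
(a) Mass: 5.4 mg/L × 727,000 L = 3926 g cyanuric acid.

(b) [OCl⁻]/[HOCl] = 10^(pH − pKa) = 10^(7.52 − 7.52) = 10^0.00 = 1.
(b) Fraction as HOCl = 1 / (1 + 1) = 0.5.
(b) OCl⁻ = (1 − 0.5) × 3 ppm = 1.5 ppm.

(a) 3.93 kg; (b) 1.50 ppm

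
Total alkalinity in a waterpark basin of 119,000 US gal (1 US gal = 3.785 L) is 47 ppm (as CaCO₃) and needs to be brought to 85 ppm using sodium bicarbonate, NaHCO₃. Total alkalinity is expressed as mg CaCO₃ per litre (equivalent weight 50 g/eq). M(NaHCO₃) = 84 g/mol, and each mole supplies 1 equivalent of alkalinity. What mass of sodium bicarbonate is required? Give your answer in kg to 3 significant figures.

Volume: 119,000 US gal × 3.785 L/gal = 450,415 L.
Alkalinity to add: (85 − 47) = 38 mg/L as CaCO₃ × 450,415 L = 17,120 g as CaCO₃.
Equivalents: 17,120 g ÷ 50 g/eq = 342.3 eq.
NaHCO₃ supplies 1 eq per mole → 342.3 mol.
Mass: 342.3 mol × 84 g/mol = 28,750 g.

28.8 kg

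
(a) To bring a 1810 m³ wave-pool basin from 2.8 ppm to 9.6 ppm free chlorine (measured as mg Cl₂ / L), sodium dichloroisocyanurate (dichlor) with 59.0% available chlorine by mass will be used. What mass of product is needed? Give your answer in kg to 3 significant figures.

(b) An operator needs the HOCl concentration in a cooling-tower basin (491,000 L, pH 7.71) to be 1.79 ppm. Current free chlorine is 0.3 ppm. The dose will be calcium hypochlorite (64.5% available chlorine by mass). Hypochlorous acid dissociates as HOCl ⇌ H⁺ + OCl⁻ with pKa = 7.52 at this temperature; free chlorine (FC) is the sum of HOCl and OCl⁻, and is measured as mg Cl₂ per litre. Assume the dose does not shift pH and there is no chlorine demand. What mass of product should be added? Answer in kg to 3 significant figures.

(a) 20.9 kg; (b) 3.24 kg

(a) Volume: 1810 m³ = 1,810,000 L.
(a) Chlorine deficit: 9.6 − 2.8 = 6.8 ppm = 6.8 mg/L as Cl₂.
(a) Cl₂ equivalent needed: 6.8 mg/L × 1,810,000 L = 12,310,000 mg = 12,310 g.
(a) Product at 59.0% available chlorine: 12,310 / 0.59 = 20,860 g.

(b) [OCl⁻]/[HOCl] = 10^(pH − pKa) = 10^(7.71 − 7.52) = 1.549; fraction as HOCl = 1/(1 + 1.549) = 0.3923.
(b) Free chlorine required for 1.79 ppm HOCl: 1.79 / 0.3923 = 4.562 ppm.
(b) FC to add: 4.562 − 0.3 = 4.262 mg/L as Cl₂.
(b) Cl₂ equivalent: 4.262 mg/L × 491,000 L = 2093 g.
(b) Product at 64.5% available Cl: 2093 / 0.645 = 3245 g.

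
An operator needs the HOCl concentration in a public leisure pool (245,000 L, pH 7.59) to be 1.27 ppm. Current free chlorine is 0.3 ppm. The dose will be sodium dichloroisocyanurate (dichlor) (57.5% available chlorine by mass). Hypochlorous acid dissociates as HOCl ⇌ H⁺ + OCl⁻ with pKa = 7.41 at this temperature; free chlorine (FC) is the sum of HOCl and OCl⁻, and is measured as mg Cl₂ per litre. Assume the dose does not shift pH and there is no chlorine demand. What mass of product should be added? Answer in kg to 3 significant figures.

[OCl⁻]/[HOCl] = 10^(pH − pKa) = 10^(7.59 − 7.41) = 1.514; fraction as HOCl = 1/(1 + 1.514) = 0.3978.
Free chlorine required for 1.27 ppm HOCl: 1.27 / 0.3978 = 3.192 ppm.
FC to add: 3.192 − 0.3 = 2.892 mg/L as Cl₂.
Cl₂ equivalent: 2.892 mg/L × 245,000 L = 708.6 g.
Product at 57.5% available Cl: 708.6 / 0.575 = 1232 g.

1.23 kg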